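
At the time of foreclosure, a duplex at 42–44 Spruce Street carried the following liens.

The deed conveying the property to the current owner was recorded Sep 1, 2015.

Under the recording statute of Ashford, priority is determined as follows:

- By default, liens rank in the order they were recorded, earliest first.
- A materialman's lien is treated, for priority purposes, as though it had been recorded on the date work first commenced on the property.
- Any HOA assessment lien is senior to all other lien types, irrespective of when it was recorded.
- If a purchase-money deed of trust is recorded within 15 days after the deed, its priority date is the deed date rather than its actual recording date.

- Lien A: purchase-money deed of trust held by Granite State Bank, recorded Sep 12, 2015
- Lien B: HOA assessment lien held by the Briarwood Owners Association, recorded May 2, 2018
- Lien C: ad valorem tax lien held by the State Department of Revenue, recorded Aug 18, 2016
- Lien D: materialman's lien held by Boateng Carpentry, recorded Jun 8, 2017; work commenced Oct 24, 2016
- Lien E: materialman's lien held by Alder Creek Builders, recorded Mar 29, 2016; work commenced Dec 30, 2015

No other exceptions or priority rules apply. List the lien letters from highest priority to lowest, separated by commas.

Adjusting effective dates: A relates back to the deed date Sep 1, 2015; D's effective date is Oct 24, 2016, when work began; E relates back to Dec 30, 2015 (work commenced).
B, as an HOA assessment lien, has superpriority and ranks first.
Ordering the rest by effective date: A (Sep 1, 2015), E (Dec 30, 2015), C (Aug 18, 2016), D (Oct 24, 2016).

B, A, E, C, D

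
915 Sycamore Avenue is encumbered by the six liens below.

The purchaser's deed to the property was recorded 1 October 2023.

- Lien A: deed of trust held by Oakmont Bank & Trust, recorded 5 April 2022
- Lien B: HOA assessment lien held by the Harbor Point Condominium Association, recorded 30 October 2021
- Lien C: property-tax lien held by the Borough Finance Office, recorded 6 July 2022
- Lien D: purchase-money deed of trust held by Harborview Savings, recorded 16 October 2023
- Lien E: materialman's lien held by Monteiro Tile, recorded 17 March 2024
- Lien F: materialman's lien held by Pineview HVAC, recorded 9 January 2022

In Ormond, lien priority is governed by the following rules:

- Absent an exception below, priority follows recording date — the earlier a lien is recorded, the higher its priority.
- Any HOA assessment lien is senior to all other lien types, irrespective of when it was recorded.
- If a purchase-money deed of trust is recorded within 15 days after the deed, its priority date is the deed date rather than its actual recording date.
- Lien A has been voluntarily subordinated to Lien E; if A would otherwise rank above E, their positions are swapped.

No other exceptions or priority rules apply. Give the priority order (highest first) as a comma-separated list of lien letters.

Effective dates after the stated exceptions: D was recorded within the 15-day window, so its effective date is the deed date 1 October 2023.
B, as an HOA assessment lien, has superpriority and ranks first.
Remaining liens by effective date: F (9 January 2022), A (5 April 2022), C (6 July 2022), D (1 October 2023), E (17 March 2024).
The subordination applies — A was senior to E — so A and E swap.

B, F, E, C, D, A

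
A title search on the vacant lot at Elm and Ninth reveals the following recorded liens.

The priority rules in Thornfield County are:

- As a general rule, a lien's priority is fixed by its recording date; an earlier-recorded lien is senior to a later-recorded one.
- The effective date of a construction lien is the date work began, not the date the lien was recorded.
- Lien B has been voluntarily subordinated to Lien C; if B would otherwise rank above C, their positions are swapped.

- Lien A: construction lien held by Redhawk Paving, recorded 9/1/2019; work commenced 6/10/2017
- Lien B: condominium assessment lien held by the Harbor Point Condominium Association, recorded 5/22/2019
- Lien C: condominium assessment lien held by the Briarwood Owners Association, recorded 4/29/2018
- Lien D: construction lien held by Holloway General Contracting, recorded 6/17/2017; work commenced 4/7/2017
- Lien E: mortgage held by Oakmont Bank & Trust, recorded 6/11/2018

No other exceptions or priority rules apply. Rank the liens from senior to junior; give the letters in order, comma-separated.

D, A, C, E, B

First, effective dates: A relates back to 6/10/2017 (work commenced); D is treated as recorded 4/7/2017, the work-commencement date.
By effective date: D (4/7/2017), A (6/10/2017), C (4/29/2018), E (6/11/2018), B (5/22/2019).
B is already junior to C, so the subordination agreement changes nothing.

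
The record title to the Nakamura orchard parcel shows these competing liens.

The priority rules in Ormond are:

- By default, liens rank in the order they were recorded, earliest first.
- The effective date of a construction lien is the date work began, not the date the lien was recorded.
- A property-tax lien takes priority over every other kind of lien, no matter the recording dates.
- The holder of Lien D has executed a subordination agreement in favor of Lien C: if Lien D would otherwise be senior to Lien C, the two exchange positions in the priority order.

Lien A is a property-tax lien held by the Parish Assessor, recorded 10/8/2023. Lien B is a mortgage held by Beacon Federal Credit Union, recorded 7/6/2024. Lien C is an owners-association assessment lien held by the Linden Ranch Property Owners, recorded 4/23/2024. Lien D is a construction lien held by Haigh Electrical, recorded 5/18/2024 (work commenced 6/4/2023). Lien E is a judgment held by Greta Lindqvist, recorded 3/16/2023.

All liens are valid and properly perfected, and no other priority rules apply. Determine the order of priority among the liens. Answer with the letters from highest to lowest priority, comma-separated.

Effective dates: D relates back to 6/4/2023 (work commenced).
A, as a property-tax lien, has superpriority and ranks first.
Ordering the rest by effective date: E (3/16/2023), D (6/4/2023), C (4/23/2024), B (7/6/2024).
The subordination applies — D was senior to C — so D and C swap.

A, E, C, D, B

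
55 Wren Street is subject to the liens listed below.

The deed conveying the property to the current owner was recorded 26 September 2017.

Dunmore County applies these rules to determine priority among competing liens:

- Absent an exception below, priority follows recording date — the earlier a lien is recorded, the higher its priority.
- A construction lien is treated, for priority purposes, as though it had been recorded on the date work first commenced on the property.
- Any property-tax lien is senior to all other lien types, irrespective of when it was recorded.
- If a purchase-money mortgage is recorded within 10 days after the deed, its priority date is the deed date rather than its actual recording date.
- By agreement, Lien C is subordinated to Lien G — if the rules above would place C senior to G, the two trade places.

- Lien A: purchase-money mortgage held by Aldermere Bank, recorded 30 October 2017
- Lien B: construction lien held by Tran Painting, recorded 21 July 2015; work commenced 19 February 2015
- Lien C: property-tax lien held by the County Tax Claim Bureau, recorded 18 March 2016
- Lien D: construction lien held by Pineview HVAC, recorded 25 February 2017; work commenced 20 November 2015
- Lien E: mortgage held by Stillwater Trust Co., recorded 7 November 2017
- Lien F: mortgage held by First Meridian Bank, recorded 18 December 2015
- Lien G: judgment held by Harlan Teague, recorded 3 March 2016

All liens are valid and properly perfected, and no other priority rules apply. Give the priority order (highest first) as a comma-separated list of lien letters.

G, B, D, F, C, A, E

Adjusting effective dates: A was recorded 34 days after the deed, outside the 10-day window, so it keeps its recording date; B is treated as recorded 19 February 2015, the work-commencement date; D relates back to 20 November 2015 (work commenced).
As a property-tax lien, C is senior to every other lien.
Among the remaining liens, by effective date: B (19 February 2015), D (20 November 2015), F (18 December 2015), G (3 March 2016), A (30 October 2017), E (7 November 2017).
C would otherwise be senior to G, so under the subordination agreement C and G exchange positions.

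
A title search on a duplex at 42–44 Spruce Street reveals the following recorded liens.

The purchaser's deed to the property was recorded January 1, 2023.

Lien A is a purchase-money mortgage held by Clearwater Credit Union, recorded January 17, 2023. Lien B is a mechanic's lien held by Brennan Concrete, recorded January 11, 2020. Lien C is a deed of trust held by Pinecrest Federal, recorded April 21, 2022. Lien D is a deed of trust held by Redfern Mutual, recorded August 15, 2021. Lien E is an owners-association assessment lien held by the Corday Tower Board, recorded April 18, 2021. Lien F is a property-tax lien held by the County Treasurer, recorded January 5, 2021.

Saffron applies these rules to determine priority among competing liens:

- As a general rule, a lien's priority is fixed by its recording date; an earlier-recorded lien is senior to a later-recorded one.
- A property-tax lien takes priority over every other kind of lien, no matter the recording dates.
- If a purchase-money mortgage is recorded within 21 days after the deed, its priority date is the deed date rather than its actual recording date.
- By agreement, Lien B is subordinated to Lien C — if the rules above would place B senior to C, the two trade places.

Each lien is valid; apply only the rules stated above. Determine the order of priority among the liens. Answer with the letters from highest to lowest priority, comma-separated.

First, effective dates: A relates back to the deed date January 1, 2023.
F is a property-tax lien and takes priority over every other lien.
Remaining liens by effective date: B (January 11, 2020), E (April 18, 2021), D (August 15, 2021), C (April 21, 2022), A (January 1, 2023).
Because B would otherwise rank above C, the subordination swaps them.

F, C, E, D, B, A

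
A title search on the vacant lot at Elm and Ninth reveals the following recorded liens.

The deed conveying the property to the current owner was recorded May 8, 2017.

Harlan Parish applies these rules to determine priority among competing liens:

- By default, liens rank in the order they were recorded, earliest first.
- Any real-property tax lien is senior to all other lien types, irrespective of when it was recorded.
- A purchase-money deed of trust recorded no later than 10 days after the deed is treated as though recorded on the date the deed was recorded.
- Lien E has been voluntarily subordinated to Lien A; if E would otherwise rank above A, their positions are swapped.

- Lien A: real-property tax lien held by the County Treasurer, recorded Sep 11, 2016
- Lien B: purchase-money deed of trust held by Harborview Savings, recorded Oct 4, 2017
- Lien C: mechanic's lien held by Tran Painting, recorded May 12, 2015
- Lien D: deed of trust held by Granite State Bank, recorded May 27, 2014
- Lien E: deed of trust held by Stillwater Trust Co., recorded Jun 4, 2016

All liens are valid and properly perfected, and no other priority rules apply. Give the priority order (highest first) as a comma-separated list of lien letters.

A, D, C, E, B

First, effective dates: B missed the 10-day window (149 days after the deed), so its recording date stands.
A is a real-property tax lien and takes priority over every other lien.
Remaining liens by effective date: D (May 27, 2014), C (May 12, 2015), E (Jun 4, 2016), B (Oct 4, 2017).
E is already junior to A, so the subordination agreement changes nothing.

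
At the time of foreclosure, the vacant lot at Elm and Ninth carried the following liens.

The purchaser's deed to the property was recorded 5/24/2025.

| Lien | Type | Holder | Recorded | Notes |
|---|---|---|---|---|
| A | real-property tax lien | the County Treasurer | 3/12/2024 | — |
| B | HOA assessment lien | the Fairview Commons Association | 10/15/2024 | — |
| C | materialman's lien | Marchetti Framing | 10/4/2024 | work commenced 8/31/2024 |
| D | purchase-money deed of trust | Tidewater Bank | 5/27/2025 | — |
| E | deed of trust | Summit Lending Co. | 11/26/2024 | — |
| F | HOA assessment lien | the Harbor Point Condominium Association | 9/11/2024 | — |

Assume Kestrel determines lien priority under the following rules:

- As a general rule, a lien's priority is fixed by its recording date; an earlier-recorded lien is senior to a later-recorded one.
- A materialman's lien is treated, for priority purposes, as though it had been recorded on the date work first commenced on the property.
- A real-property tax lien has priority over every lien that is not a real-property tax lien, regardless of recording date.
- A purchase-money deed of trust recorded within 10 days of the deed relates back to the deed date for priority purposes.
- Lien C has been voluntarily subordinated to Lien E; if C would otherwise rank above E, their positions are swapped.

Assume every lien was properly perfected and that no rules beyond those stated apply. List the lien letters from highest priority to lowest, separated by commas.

A, E, F, B, C, D

Effective dates after the stated exceptions: C relates back to 8/31/2024 (work commenced); D relates back to the deed date 5/24/2025.
A is a real-property tax lien and takes priority over every other lien.
Among the remaining liens, by effective date: C (8/31/2024), F (9/11/2024), B (10/15/2024), E (11/26/2024), D (5/24/2025).
C would otherwise be senior to E, so under the subordination agreement C and E exchange positions.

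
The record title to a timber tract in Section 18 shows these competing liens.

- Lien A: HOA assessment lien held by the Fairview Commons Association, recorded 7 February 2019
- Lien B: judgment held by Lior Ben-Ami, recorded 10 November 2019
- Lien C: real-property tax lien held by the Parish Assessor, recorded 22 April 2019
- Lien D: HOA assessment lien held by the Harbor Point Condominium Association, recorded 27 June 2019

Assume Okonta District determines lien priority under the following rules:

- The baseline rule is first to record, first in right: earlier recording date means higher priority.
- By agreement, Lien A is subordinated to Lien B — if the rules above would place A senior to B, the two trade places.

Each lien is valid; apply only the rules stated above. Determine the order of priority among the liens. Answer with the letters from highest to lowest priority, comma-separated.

B, C, D, A

Ordering by effective date: A (7 February 2019), C (22 April 2019), D (27 June 2019), B (10 November 2019).
A would otherwise be senior to B, so under the subordination agreement A and B exchange positions.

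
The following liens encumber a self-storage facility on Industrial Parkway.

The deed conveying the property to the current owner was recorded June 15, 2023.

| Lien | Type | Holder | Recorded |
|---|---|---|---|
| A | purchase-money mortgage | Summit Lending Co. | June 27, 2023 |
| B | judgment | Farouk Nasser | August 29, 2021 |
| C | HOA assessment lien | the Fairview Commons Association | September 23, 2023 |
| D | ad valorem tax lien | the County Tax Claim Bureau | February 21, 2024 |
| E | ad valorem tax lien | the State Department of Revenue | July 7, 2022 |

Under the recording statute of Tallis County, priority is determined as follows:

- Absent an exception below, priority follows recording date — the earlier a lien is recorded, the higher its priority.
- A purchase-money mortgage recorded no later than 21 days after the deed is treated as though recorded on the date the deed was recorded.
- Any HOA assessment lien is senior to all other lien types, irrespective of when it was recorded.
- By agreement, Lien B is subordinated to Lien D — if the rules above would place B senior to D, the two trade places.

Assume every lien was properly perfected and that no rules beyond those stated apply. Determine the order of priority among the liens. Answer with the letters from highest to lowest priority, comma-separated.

Effective dates after the stated exceptions: A relates back to the deed date June 15, 2023.
C is an HOA assessment lien, so it outranks all other liens regardless of date.
Ordering the rest by effective date: B (August 29, 2021), E (July 7, 2022), A (June 15, 2023), D (February 21, 2024).
B would otherwise be senior to D, so under the subordination agreement B and D exchange positions.

C, D, E, A, B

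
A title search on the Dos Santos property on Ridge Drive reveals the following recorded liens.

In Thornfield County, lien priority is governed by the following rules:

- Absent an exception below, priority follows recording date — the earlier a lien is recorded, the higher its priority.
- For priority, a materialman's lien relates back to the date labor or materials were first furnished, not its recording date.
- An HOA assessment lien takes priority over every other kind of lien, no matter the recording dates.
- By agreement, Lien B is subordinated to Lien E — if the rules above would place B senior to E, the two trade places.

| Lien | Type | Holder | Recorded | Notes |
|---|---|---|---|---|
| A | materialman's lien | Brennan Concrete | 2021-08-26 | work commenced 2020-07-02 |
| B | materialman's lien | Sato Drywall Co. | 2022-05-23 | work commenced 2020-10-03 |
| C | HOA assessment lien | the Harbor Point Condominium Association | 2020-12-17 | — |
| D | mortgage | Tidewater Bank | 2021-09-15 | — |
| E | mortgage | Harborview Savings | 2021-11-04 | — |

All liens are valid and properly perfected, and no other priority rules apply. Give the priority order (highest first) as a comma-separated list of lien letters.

Adjusting effective dates: A is treated as recorded 2020-07-02, the work-commencement date; B is treated as recorded 2020-10-03, the work-commencement date.
C is an HOA assessment lien, so it outranks all other liens regardless of date.
Remaining liens by effective date: A (2020-07-02), B (2020-10-03), D (2021-09-15), E (2021-11-04).
Because B would otherwise rank above E, the subordination swaps them.

C, A, E, D, B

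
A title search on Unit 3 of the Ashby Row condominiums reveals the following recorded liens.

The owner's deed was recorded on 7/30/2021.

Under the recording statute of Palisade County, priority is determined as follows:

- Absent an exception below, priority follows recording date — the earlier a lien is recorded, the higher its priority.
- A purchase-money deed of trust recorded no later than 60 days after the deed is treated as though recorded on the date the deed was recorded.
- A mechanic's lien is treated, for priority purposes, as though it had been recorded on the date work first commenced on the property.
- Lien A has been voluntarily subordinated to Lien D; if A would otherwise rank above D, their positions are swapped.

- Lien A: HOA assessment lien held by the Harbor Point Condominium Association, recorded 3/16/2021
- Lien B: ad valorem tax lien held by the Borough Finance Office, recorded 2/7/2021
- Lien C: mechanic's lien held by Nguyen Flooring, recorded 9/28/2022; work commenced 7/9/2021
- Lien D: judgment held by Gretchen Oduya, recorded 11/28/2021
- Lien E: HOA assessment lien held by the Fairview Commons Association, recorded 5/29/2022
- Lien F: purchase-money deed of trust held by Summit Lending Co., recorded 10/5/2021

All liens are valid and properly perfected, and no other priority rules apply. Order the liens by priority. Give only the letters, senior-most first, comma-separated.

Effective dates after the stated exceptions: C is treated as recorded 7/9/2021, the work-commencement date; F was recorded 67 days after the deed — beyond 60 days — so no relation-back applies.
By effective date, earliest first: B (2/7/2021), A (3/16/2021), C (7/9/2021), F (10/5/2021), D (11/28/2021), E (5/29/2022).
The subordination applies — A was senior to D — so A and D swap.

B, D, C, F, A, E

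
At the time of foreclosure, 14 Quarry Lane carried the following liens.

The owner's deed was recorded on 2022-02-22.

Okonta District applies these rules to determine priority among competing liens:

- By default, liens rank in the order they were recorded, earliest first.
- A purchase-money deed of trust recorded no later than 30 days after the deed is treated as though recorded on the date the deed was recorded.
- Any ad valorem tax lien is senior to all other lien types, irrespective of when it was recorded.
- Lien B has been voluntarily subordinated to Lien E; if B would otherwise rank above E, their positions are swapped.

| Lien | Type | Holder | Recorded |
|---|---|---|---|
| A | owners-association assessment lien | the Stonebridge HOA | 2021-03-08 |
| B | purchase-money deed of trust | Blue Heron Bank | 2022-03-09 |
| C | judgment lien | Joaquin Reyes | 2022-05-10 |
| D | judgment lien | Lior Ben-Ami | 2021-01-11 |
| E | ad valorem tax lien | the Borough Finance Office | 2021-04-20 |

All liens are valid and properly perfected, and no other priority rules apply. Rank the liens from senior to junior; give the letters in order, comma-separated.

E, D, A, B, C

Effective dates after the stated exceptions: B was recorded within the 30-day window, so its effective date is the deed date 2022-02-22.
E, as an ad valorem tax lien, has superpriority and ranks first.
Among the remaining liens, by effective date: D (2021-01-11), A (2021-03-08), B (2022-02-22), C (2022-05-10).
B is already junior to E, so the subordination agreement changes nothing.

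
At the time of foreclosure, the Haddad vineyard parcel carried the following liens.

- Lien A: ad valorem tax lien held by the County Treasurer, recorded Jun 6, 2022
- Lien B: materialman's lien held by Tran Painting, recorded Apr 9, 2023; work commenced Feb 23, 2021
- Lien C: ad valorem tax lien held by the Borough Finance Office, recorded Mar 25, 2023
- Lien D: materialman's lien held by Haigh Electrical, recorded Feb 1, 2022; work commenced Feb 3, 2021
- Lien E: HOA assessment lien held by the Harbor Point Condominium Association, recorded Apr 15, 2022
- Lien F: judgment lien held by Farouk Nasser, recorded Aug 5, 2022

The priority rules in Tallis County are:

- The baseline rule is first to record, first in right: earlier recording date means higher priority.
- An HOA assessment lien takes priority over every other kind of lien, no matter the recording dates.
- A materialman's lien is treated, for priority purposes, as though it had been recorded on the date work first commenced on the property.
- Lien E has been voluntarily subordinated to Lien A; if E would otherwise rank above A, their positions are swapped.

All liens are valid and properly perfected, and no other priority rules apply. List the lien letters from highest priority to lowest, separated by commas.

First, effective dates: B is treated as recorded Feb 23, 2021, the work-commencement date; D's effective date is Feb 3, 2021, when work began.
As an HOA assessment lien, E is senior to every other lien.
The other liens, earliest effective date first: D (Feb 3, 2021), B (Feb 23, 2021), A (Jun 6, 2022), F (Aug 5, 2022), C (Mar 25, 2023).
Because E would otherwise rank above A, the subordination swaps them.

A, D, B, E, F, C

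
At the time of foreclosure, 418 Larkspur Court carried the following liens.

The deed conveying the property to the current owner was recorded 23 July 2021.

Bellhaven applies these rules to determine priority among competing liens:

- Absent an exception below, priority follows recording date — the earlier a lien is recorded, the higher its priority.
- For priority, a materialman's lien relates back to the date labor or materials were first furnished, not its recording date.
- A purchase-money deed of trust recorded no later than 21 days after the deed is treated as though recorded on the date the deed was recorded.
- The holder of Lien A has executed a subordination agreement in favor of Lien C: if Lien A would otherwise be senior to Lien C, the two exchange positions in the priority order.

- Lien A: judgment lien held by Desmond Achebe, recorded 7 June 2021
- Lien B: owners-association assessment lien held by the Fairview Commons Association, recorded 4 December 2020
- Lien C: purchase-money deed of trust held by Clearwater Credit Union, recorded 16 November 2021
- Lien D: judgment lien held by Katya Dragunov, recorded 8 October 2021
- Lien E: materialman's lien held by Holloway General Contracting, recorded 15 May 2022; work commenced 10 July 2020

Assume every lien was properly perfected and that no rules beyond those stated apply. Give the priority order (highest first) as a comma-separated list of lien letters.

Adjusting effective dates: C was recorded 116 days after the deed — beyond 21 days — so no relation-back applies; E is treated as recorded 10 July 2020, the work-commencement date.
By effective date: E (10 July 2020), B (4 December 2020), A (7 June 2021), D (8 October 2021), C (16 November 2021).
A is senior to C before the subordination, so the two trade places.

E, B, C, D, A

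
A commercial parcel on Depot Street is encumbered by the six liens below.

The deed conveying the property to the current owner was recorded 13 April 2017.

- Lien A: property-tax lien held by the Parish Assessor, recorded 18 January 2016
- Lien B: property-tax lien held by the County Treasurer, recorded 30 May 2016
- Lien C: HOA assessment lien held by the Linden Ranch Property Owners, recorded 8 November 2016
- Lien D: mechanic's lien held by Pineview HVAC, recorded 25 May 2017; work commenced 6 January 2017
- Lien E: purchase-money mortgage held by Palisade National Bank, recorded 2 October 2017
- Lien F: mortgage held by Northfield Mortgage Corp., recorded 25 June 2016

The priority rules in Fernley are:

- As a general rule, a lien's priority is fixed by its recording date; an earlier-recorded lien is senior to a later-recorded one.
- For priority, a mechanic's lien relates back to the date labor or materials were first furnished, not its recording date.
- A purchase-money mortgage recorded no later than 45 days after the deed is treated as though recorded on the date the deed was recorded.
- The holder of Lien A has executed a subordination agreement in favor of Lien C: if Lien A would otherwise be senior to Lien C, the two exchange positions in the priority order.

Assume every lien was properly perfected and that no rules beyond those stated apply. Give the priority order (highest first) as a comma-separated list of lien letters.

C, B, F, A, D, E

First, effective dates: D is treated as recorded 6 January 2017, the work-commencement date; E was recorded 172 days after the deed — beyond 45 days — so no relation-back applies.
Sorted by effective date: A (18 January 2016), B (30 May 2016), F (25 June 2016), C (8 November 2016), D (6 January 2017), E (2 October 2017).
Because A would otherwise rank above C, the subordination swaps them.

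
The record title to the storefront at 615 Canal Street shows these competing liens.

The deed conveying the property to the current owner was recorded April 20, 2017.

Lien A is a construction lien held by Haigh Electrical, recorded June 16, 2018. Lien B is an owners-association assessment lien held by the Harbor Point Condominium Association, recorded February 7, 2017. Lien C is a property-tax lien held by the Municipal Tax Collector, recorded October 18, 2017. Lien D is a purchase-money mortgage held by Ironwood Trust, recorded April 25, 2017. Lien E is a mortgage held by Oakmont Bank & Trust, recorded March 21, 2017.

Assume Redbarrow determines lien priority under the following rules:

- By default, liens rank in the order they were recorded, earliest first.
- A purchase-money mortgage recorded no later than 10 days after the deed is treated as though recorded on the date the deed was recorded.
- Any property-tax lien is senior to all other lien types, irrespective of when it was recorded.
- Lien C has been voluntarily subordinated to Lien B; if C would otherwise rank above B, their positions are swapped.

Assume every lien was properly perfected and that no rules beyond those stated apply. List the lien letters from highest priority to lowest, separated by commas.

Effective dates: D relates back to the deed date April 20, 2017.
C is a property-tax lien and takes priority over every other lien.
Remaining liens by effective date: B (February 7, 2017), E (March 21, 2017), D (April 20, 2017), A (June 16, 2018).
Because C would otherwise rank above B, the subordination swaps them.

B, C, E, D, A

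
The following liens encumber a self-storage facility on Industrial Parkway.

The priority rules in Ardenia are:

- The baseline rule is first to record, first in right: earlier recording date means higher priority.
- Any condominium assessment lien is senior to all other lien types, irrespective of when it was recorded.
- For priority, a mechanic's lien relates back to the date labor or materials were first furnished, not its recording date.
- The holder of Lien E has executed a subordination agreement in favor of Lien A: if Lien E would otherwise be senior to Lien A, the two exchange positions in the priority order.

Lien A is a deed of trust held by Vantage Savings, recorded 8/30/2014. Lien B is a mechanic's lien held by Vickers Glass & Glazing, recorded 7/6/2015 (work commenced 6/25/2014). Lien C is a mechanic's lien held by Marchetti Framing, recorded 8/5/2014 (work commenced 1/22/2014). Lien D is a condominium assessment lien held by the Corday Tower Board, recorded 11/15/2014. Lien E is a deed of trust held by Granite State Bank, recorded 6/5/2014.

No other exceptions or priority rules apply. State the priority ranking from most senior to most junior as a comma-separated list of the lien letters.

D, C, A, B, E

Effective dates: B relates back to 6/25/2014 (work commenced); C is treated as recorded 1/22/2014, the work-commencement date.
As a condominium assessment lien, D is senior to every other lien.
The other liens, earliest effective date first: C (1/22/2014), E (6/5/2014), B (6/25/2014), A (8/30/2014).
Because E would otherwise rank above A, the subordination swaps them.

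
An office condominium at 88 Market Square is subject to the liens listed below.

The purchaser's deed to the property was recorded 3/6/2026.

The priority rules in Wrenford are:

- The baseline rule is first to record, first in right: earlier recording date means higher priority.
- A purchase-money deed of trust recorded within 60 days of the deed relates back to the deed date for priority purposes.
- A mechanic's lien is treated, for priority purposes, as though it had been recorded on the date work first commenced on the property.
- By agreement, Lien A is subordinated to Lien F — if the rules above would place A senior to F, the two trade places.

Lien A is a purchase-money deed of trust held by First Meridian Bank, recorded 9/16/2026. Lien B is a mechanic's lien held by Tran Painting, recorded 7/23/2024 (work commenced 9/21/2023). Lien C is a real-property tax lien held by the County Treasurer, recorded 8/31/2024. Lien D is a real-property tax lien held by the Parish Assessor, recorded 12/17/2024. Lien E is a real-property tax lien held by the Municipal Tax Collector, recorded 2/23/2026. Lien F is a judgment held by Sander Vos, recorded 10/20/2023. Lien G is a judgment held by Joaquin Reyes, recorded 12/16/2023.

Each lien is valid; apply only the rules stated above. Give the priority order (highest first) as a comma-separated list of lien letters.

B, F, G, C, D, E, A

Adjusting effective dates: A missed the 60-day window (194 days after the deed), so its recording date stands; B's effective date is 9/21/2023, when work began.
Sorted by effective date: B (9/21/2023), F (10/20/2023), G (12/16/2023), C (8/31/2024), D (12/17/2024), E (2/23/2026), A (9/16/2026).
A is already junior to F, so the subordination agreement changes nothing.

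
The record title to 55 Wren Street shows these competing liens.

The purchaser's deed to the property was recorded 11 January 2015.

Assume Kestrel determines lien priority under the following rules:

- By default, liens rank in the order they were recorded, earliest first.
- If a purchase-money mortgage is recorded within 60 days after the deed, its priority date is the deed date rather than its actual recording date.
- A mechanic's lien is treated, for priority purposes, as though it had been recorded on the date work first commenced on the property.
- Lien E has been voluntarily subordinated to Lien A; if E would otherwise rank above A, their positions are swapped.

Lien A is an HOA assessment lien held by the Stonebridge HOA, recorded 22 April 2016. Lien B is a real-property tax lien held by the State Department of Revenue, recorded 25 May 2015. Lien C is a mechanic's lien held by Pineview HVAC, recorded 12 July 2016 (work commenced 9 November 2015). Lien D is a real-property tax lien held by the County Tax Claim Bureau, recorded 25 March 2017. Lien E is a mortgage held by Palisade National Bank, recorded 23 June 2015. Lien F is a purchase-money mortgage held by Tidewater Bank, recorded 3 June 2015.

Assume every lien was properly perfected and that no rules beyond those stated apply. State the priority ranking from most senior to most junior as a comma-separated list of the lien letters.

B, F, A, C, E, D

Adjusting effective dates: C relates back to 9 November 2015 (work commenced); F missed the 60-day window (143 days after the deed), so its recording date stands.
By effective date: B (25 May 2015), F (3 June 2015), E (23 June 2015), C (9 November 2015), A (22 April 2016), D (25 March 2017).
E would otherwise be senior to A, so under the subordination agreement E and A exchange positions.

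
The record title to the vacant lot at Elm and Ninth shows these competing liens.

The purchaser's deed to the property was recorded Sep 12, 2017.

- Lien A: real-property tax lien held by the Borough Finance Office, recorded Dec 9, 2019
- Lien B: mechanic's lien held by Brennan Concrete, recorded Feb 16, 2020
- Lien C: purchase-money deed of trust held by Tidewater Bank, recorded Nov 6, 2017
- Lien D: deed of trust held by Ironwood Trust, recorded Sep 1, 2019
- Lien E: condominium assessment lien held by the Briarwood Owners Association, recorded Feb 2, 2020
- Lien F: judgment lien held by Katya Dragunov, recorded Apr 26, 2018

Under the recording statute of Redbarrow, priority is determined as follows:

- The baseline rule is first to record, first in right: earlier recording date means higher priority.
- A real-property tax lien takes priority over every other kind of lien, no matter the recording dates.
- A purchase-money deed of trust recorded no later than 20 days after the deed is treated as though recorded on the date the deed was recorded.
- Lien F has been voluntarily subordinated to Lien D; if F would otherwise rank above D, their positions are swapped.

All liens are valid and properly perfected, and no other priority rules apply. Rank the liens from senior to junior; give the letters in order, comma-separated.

First, effective dates: C was recorded 55 days after the deed, outside the 20-day window, so it keeps its recording date.
A, as a real-property tax lien, has superpriority and ranks first.
Remaining liens by effective date: C (Nov 6, 2017), F (Apr 26, 2018), D (Sep 1, 2019), E (Feb 2, 2020), B (Feb 16, 2020).
The subordination applies — F was senior to D — so F and D swap.

A, C, D, F, E, B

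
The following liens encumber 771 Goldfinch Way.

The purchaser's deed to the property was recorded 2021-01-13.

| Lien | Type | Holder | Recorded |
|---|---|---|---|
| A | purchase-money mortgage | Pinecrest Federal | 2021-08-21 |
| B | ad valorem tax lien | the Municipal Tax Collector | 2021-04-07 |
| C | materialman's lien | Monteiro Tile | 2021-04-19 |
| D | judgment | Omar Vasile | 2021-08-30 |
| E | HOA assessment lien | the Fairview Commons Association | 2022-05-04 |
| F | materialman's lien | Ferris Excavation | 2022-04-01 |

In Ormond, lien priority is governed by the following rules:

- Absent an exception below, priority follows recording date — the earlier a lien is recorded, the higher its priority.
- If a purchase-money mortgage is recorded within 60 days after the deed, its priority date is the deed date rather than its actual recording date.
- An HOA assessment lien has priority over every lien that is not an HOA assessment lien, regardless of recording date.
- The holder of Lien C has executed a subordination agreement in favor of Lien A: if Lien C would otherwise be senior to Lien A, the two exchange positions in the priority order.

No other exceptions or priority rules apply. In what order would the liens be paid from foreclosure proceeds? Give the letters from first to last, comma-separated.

First, effective dates: A missed the 60-day window (220 days after the deed), so its recording date stands.
E, as an HOA assessment lien, has superpriority and ranks first.
Remaining liens by effective date: B (2021-04-07), C (2021-04-19), A (2021-08-21), D (2021-08-30), F (2022-04-01).
C would otherwise be senior to A, so under the subordination agreement C and A exchange positions.

E, B, A, C, D, F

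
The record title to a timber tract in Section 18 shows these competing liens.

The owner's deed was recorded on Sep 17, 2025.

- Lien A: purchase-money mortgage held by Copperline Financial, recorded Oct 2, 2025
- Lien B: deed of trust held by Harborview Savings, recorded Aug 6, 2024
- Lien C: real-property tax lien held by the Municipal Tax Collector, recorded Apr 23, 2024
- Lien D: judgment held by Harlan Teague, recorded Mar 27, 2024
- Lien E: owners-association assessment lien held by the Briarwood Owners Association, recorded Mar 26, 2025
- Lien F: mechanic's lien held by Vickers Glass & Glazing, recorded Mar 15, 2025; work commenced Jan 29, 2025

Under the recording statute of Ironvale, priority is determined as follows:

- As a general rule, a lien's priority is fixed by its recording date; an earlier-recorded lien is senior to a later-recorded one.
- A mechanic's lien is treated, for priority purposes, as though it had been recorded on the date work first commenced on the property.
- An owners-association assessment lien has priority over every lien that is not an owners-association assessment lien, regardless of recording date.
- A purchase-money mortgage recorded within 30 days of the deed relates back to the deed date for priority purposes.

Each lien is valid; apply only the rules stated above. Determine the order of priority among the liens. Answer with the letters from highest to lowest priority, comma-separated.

E, D, C, B, F, A

Effective dates after the stated exceptions: A was recorded within the 30-day window, so its effective date is the deed date Sep 17, 2025; F is treated as recorded Jan 29, 2025, the work-commencement date.
E is an owners-association assessment lien and takes priority over every other lien.
Remaining liens by effective date: D (Mar 27, 2024), C (Apr 23, 2024), B (Aug 6, 2024), F (Jan 29, 2025), A (Sep 17, 2025).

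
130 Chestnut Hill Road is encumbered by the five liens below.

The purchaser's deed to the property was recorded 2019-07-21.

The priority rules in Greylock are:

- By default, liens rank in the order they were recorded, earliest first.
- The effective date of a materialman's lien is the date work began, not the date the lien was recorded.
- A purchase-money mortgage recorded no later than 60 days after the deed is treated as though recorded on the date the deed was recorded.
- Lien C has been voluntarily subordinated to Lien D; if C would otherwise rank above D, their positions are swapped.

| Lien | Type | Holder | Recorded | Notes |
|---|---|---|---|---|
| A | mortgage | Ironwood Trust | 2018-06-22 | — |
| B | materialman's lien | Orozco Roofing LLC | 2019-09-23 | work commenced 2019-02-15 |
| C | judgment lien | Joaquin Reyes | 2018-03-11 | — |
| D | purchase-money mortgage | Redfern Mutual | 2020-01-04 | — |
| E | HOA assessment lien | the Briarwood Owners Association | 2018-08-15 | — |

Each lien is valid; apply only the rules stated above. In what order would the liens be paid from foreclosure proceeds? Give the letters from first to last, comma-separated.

Adjusting effective dates: B is treated as recorded 2019-02-15, the work-commencement date; D missed the 60-day window (167 days after the deed), so its recording date stands.
By effective date, earliest first: C (2018-03-11), A (2018-06-22), E (2018-08-15), B (2019-02-15), D (2020-01-04).
Because C would otherwise rank above D, the subordination swaps them.

D, A, E, B, C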